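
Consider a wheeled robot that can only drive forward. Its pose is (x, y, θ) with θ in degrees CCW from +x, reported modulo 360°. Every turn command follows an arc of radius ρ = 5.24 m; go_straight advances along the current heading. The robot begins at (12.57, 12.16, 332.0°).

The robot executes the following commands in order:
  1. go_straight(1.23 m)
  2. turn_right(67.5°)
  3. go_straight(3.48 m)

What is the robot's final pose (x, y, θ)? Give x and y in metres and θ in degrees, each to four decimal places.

(16.0783, 2.9897, 264.5000°)

set_pose: (x, y, θ) = (12.5700, 12.1600, 332.0000°), ρ = 5.24
go_straight(1.23): x += 1.23·cos θ, y += 1.23·sin θ → (13.6560, 11.5825, 332.0000°)
turn_right(67.5°): centre at ρ to the right, rotate −67.5° → (16.4119, 6.4537, 264.5000°)
go_straight(3.48): x += 3.48·cos θ, y += 3.48·sin θ → (16.0783, 2.9897, 264.5000°)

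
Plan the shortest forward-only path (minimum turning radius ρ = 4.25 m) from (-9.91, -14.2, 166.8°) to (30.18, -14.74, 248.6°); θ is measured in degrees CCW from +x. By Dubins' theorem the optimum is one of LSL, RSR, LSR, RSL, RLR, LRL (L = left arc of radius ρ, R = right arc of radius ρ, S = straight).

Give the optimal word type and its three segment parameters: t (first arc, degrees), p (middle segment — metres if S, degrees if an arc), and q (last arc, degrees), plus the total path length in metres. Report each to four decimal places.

RSR: t = 171.8819°, p = 35.3013 m, q = 106.3181°, L = 55.9372 m

Let ψ = atan2(Δy, Δx) = atan2(-0.54, 40.09) = -0.7717° be the start→goal bearing.
Normalize: d = |goal − start| / ρ = 40.093637/4.25 = 9.433797, α = (θ_start − ψ) mod 360° = 167.5717° = 2.924678 rad, β = (θ_goal − ψ) mod 360° = 249.3717° = 4.352357 rad.
Common terms: sin α = 0.215218, cos α = -0.976566, sin β = -0.935886, cos β = -0.352304, cos(α−β) = 0.142629, d² = 88.996523. Work in radians in the unit-radius frame; every candidate has L = ρ·(t + p + q).
LSL: p² = 2 + d² − 2cos(α−β) + 2d(sin α − sin β) = 112.429814; p = √p² = 10.603293; φ = atan2(cos β − cos α, d + sin α − sin β) = 0.058908 rad; t = (φ − α) mod 2π = 3.417416 rad, q = (β − φ) mod 2π = 4.293449 rad → L = 4.25·(3.417416 + 10.603293 + 4.293449) = 4.25·18.314157 = 77.835168 m
RSR: p² = 2 + d² − 2cos(α−β) + 2d(sin β − sin α) = 68.992717; p = √p² = 8.306185; φ = atan2(cos α − cos β, d − sin α + sin β) = -0.075227 rad; t = (α − φ) mod 2π = 2.999905 rad, q = (φ − β) mod 2π = 1.855601 rad → L = 4.25·(2.999905 + 8.306185 + 1.855601) = 4.25·13.161691 = 55.937189 m
LSR: p² = d² − 2 + 2cos(α−β) + 2d(sin α + sin β) = 73.684507; p = √p² = 8.583968; φ = atan2(−cos α − cos β, d + sin α + sin β) − atan2(−2, p) = 0.380256 rad; t = (φ − α) mod 2π = 3.738763 rad, q = (φ − β) mod 2π = 2.311084 rad → L = 4.25·(3.738763 + 8.583968 + 2.311084) = 4.25·14.633815 = 62.193714 m
RSL: p² = d² − 2 + 2cos(α−β) − 2d(sin α + sin β) = 100.879055; p = √p² = 10.043857; φ = atan2(cos α + cos β, d − sin α − sin β) − atan2(2, p) = -0.326682 rad; t = (α − φ) mod 2π = 3.251360 rad, q = (β − φ) mod 2π = 4.679039 rad → L = 4.25·(3.251360 + 10.043857 + 4.679039) = 4.25·17.974256 = 76.390587 m
RLR: c = (6 − d² + 2cos(α−β) + 2d(sin α − sin β))/8 = -7.624090, |c| > 1 → infeasible
LRL: c = (6 − d² + 2cos(α−β) − 2d(sin α − sin β))/8 = -13.053727, |c| > 1 → infeasible
Shortest: RSR with L = 55.937189 m ≈ 55.9372 m
Convert RSR to answer units (arcs ×180/π): t = 2.999905·180/π = 171.8819°, p = ρ·p = 4.25·8.306185 = 35.3013 m, q = 1.855601·180/π = 106.3181°, L = 55.9372 m.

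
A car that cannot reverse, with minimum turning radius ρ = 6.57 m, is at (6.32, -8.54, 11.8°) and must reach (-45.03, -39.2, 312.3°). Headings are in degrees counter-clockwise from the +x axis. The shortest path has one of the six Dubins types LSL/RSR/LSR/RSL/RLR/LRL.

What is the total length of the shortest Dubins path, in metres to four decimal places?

Let ψ = atan2(Δy, Δx) = atan2(-30.66, -51.35) = -149.1595° be the start→goal bearing.
Normalize: d = |goal − start| / ρ = 59.806840/6.57 = 9.103020, α = (θ_start − ψ) mod 360° = 160.9595° = 2.809273 rad, β = (θ_goal − ψ) mod 360° = 101.4595° = 1.770802 rad.
Common terms: sin α = 0.326237, cos α = -0.945288, sin β = 0.980065, cos β = -0.198675, cos(α−β) = 0.507538, d² = 82.864969. Work in radians in the unit-radius frame; every candidate has L = ρ·(t + p + q).
LSL: p² = 2 + d² − 2cos(α−β) + 2d(sin α − sin β) = 71.946264; p = √p² = 8.482114; φ = atan2(cos β − cos α, d + sin α − sin β) = 0.088136 rad; t = (φ − α) mod 2π = 3.562049 rad, q = (β − φ) mod 2π = 1.682666 rad → L = 6.57·(3.562049 + 8.482114 + 1.682666) = 6.57·13.726829 = 90.185265 m
RSR: p² = 2 + d² − 2cos(α−β) + 2d(sin β − sin α) = 95.753520; p = √p² = 9.785373; φ = atan2(cos α − cos β, d − sin α + sin β) = -0.076373 rad; t = (α − φ) mod 2π = 2.885646 rad, q = (φ − β) mod 2π = 4.436010 rad → L = 6.57·(2.885646 + 9.785373 + 4.436010) = 6.57·17.107029 = 112.393180 m
LSR: p² = d² − 2 + 2cos(α−β) + 2d(sin α + sin β) = 105.662640; p = √p² = 10.279233; φ = atan2(−cos α − cos β, d + sin α + sin β) − atan2(−2, p) = 0.301625 rad; t = (φ − α) mod 2π = 3.775537 rad, q = (φ − β) mod 2π = 4.814008 rad → L = 6.57·(3.775537 + 10.279233 + 4.814008) = 6.57·18.868779 = 123.967879 m
RSL: p² = d² − 2 + 2cos(α−β) − 2d(sin α + sin β) = 58.097451; p = √p² = 7.622168; φ = atan2(cos α + cos β, d − sin α − sin β) − atan2(2, p) = -0.402292 rad; t = (α − φ) mod 2π = 3.211565 rad, q = (β − φ) mod 2π = 2.173094 rad → L = 6.57·(3.211565 + 7.622168 + 2.173094) = 6.57·13.006827 = 85.454851 m
RLR: c = (6 − d² + 2cos(α−β) + 2d(sin α − sin β))/8 = -10.969190, |c| > 1 → infeasible
LRL: c = (6 − d² + 2cos(α−β) − 2d(sin α − sin β))/8 = -7.993283, |c| > 1 → infeasible
Shortest: RSL with L = 85.454851 m ≈ 85.4549 m

85.4549 m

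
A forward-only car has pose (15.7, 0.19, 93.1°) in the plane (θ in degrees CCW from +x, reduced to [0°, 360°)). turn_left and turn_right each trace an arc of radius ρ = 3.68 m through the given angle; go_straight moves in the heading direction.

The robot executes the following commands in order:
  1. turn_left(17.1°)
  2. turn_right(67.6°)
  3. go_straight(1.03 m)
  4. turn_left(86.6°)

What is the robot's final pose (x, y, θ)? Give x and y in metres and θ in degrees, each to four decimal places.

set_pose: (x, y, θ) = (15.7000, 0.1900, 93.1000°), ρ = 3.68
turn_left(17.1°): centre at ρ to the left, rotate +17.1° → (15.4790, 1.2617, 110.2000°)
turn_right(67.6°): centre at ρ to the right, rotate −67.6° → (16.4418, 5.2412, 42.6000°)
go_straight(1.03): x += 1.03·cos θ, y += 1.03·sin θ → (17.2000, 5.9384, 42.6000°)
turn_left(86.6°): centre at ρ to the left, rotate +86.6° → (17.5609, 10.9731, 129.2000°)

(17.5609, 10.9731, 129.2000°)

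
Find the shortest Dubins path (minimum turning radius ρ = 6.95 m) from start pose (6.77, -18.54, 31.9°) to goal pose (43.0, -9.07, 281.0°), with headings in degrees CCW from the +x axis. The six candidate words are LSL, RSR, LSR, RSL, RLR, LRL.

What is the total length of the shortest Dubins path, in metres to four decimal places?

42.7700 m

Let ψ = atan2(Δy, Δx) = atan2(9.47, 36.23) = 14.6486° be the start→goal bearing.
Normalize: d = |goal − start| / ρ = 37.447214/6.95 = 5.388088, α = (θ_start − ψ) mod 360° = 17.2514° = 0.301095 rad, β = (θ_goal − ψ) mod 360° = 266.3514° = 4.648710 rad.
Common terms: sin α = 0.296566, cos α = 0.955012, sin β = -0.997973, cos β = -0.063636, cos(α−β) = -0.356738, d² = 29.031495. Work in radians in the unit-radius frame; every candidate has L = ρ·(t + p + q).
LSL: p² = 2 + d² − 2cos(α−β) + 2d(sin α − sin β) = 45.695151; p = √p² = 6.759819; φ = atan2(cos β − cos α, d + sin α − sin β) = -0.151268 rad; t = (φ − α) mod 2π = 5.830823 rad, q = (β − φ) mod 2π = 4.799978 rad → L = 6.95·(5.830823 + 6.759819 + 4.799978) = 6.95·17.390619 = 120.864804 m
RSR: p² = 2 + d² − 2cos(α−β) + 2d(sin β − sin α) = 17.794792; p = √p² = 4.218387; φ = atan2(cos α − cos β, d − sin α + sin β) = 0.243889 rad; t = (α − φ) mod 2π = 0.057206 rad, q = (φ − β) mod 2π = 1.878364 rad → L = 6.95·(0.057206 + 4.218387 + 1.878364) = 6.95·6.153958 = 42.770005 m
LSR: p² = d² − 2 + 2cos(α−β) + 2d(sin α + sin β) = 18.759529; p = √p² = 4.331227; φ = atan2(−cos α − cos β, d + sin α + sin β) − atan2(−2, p) = 0.244644 rad; t = (φ − α) mod 2π = 6.226735 rad, q = (φ − β) mod 2π = 1.879120 rad → L = 6.95·(6.226735 + 4.331227 + 1.879120) = 6.95·12.437082 = 86.437718 m
RSL: p² = d² − 2 + 2cos(α−β) − 2d(sin α + sin β) = 33.876510; p = √p² = 5.820353; φ = atan2(cos α + cos β, d − sin α − sin β) − atan2(2, p) = -0.185634 rad; t = (α − φ) mod 2π = 0.486729 rad, q = (β − φ) mod 2π = 4.834344 rad → L = 6.95·(0.486729 + 5.820353 + 4.834344) = 6.95·11.141426 = 77.432911 m
RLR: c = (6 − d² + 2cos(α−β) + 2d(sin α − sin β))/8 = -1.224349, |c| > 1 → infeasible
LRL: c = (6 − d² + 2cos(α−β) − 2d(sin α − sin β))/8 = -4.711894, |c| > 1 → infeasible
Shortest: RSR with L = 42.770005 m ≈ 42.7700 m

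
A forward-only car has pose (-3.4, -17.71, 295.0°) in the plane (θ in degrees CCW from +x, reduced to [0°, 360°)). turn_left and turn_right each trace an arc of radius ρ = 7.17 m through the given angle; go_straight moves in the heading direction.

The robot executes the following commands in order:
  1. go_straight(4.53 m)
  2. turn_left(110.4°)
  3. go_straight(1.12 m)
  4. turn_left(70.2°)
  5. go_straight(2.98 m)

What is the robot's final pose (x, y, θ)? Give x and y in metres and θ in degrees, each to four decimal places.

set_pose: (x, y, θ) = (-3.4000, -17.7100, 295.0000°), ρ = 7.17
go_straight(4.53): x += 4.53·cos θ, y += 4.53·sin θ → (-1.4855, -21.8156, 295.0000°)
turn_left(110.4°): centre at ρ to the left, rotate +110.4° → (10.1179, -23.8198, 405.4000° ≡ 45.4000°)
go_straight(1.12): x += 1.12·cos θ, y += 1.12·sin θ → (10.9043, -23.0224, 45.4000°)
turn_left(70.2°): centre at ρ to the left, rotate +70.2° → (12.2652, -14.8899, 115.6000°)
go_straight(2.98): x += 2.98·cos θ, y += 2.98·sin θ → (10.9776, -12.2024, 115.6000°)

(10.9776, -12.2024, 115.6000°)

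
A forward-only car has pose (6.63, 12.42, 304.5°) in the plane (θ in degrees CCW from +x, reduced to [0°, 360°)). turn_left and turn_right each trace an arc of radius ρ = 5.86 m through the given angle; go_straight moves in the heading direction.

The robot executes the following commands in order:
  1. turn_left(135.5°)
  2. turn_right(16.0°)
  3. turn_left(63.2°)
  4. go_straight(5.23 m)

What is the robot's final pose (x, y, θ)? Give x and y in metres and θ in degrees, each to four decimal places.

(13.9731, 26.5505, 127.2000°)

set_pose: (x, y, θ) = (6.6300, 12.4200, 304.5000°), ρ = 5.86
turn_left(135.5°): centre at ρ to the left, rotate +135.5° → (17.2304, 14.7216, 440.0000° ≡ 80.0000°)
turn_right(16.0°): centre at ρ to the right, rotate −16.0° → (17.7344, 16.2728, 64.0000°)
turn_left(63.2°): centre at ρ to the left, rotate +63.2° → (17.1351, 22.3846, 127.2000°)
go_straight(5.23): x += 5.23·cos θ, y += 5.23·sin θ → (13.9731, 26.5505, 127.2000°)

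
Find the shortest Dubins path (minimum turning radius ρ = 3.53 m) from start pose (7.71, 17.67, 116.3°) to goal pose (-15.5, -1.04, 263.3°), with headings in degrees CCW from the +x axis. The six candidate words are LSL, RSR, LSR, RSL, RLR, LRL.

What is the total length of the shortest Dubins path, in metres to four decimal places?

Let ψ = atan2(Δy, Δx) = atan2(-18.71, -23.21) = -141.1271° be the start→goal bearing.
Normalize: d = |goal − start| / ρ = 29.812216/3.53 = 8.445387, α = (θ_start − ψ) mod 360° = 257.4271° = 4.492950 rad, β = (θ_goal − ψ) mod 360° = 44.4271° = 0.775399 rad.
Common terms: sin α = -0.976020, cos α = -0.217682, sin β = 0.700001, cos β = 0.714142, cos(α−β) = -0.838671, d² = 71.324559. Work in radians in the unit-radius frame; every candidate has L = ρ·(t + p + q).
LSL: p² = 2 + d² − 2cos(α−β) + 2d(sin α − sin β) = 46.692612; p = √p² = 6.833199; φ = atan2(cos β − cos α, d + sin α − sin β) = 0.136793 rad; t = (φ − α) mod 2π = 1.927028 rad, q = (β − φ) mod 2π = 0.638606 rad → L = 3.53·(1.927028 + 6.833199 + 0.638606) = 3.53·9.398833 = 33.177881 m
RSR: p² = 2 + d² − 2cos(α−β) + 2d(sin β − sin α) = 103.311188; p = √p² = 10.164211; φ = atan2(cos α − cos β, d − sin α + sin β) = -0.091806 rad; t = (α − φ) mod 2π = 4.584756 rad, q = (φ − β) mod 2π = 5.415981 rad → L = 3.53·(4.584756 + 10.164211 + 5.415981) = 3.53·20.164948 = 71.182266 m
LSR: p² = d² − 2 + 2cos(α−β) + 2d(sin α + sin β) = 62.985048; p = √p² = 7.936312; φ = atan2(−cos α − cos β, d + sin α + sin β) − atan2(−2, p) = 0.186170 rad; t = (φ − α) mod 2π = 1.976405 rad, q = (φ − β) mod 2π = 5.693956 rad → L = 3.53·(1.976405 + 7.936312 + 5.693956) = 3.53·15.606673 = 55.091555 m
RSL: p² = d² − 2 + 2cos(α−β) − 2d(sin α + sin β) = 72.309388; p = √p² = 8.503493; φ = atan2(cos α + cos β, d − sin α − sin β) − atan2(2, p) = -0.174136 rad; t = (α − φ) mod 2π = 4.667086 rad, q = (β − φ) mod 2π = 0.949535 rad → L = 3.53·(4.667086 + 8.503493 + 0.949535) = 3.53·14.120114 = 49.844003 m
RLR: c = (6 − d² + 2cos(α−β) + 2d(sin α − sin β))/8 = -11.913899, |c| > 1 → infeasible
LRL: c = (6 − d² + 2cos(α−β) − 2d(sin α − sin β))/8 = -4.836577, |c| > 1 → infeasible
Shortest: LSL with L = 33.177881 m ≈ 33.1779 m

33.1779 m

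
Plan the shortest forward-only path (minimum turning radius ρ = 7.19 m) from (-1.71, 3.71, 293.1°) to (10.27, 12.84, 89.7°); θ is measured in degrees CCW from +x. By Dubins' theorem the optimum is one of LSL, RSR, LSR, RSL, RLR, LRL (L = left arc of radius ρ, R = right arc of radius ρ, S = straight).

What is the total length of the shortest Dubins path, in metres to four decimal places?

Let ψ = atan2(Δy, Δx) = atan2(9.13, 11.98) = 37.3112° be the start→goal bearing.
Normalize: d = |goal − start| / ρ = 15.062447/7.19 = 2.094916, α = (θ_start − ψ) mod 360° = 255.7888° = 4.464358 rad, β = (θ_goal − ψ) mod 360° = 52.3888° = 0.914358 rad.
Common terms: sin α = -0.969398, cos α = -0.245496, sin β = 0.792171, cos β = 0.610299, cos(α−β) = -0.917755, d² = 4.388673. Work in radians in the unit-radius frame; every candidate has L = ρ·(t + p + q).
LSL: p² = 2 + d² − 2cos(α−β) + 2d(sin α − sin β) = 0.843506; p = √p² = 0.918426; φ = atan2(cos β − cos α, d + sin α − sin β) = 1.199359 rad; t = (φ − α) mod 2π = 3.018187 rad, q = (β − φ) mod 2π = 5.998184 rad → L = 7.19·(3.018187 + 0.918426 + 5.998184) = 7.19·9.934797 = 71.431191 m
RSR: p² = 2 + d² − 2cos(α−β) + 2d(sin β − sin α) = 15.604859; p = √p² = 3.950299; φ = atan2(cos α − cos β, d − sin α + sin β) = -0.218372 rad; t = (α − φ) mod 2π = 4.682730 rad, q = (φ − β) mod 2π = 5.150455 rad → L = 7.19·(4.682730 + 3.950299 + 5.150455) = 7.19·13.783484 = 99.103247 m
LSR: p² = d² − 2 + 2cos(α−β) + 2d(sin α + sin β) = -0.189386 < 0 → infeasible
RSL: p² = d² − 2 + 2cos(α−β) − 2d(sin α + sin β) = 1.295714; p = √p² = 1.138295; φ = atan2(cos α + cos β, d − sin α − sin β) − atan2(2, p) = -0.894176 rad; t = (α − φ) mod 2π = 5.358533 rad, q = (β − φ) mod 2π = 1.808533 rad → L = 7.19·(5.358533 + 1.138295 + 1.808533) = 7.19·8.305361 = 59.715546 m
RLR: c = (6 − d² + 2cos(α−β) + 2d(sin α − sin β))/8 = -0.950607; p = 2π − arccos c = 3.457202 rad; φ = atan2(cos α − cos β, d − sin α + sin β) = -0.218372 rad; t = (α − φ + p/2) mod 2π = 0.128146 rad, q = (α − β − t + p) mod 2π = 0.595871 rad → L = 7.19·(0.128146 + 3.457202 + 0.595871) = 7.19·4.181219 = 30.062963 m
LRL: c = (6 − d² + 2cos(α−β) − 2d(sin α − sin β))/8 = 0.894562; p = 2π − arccos c = 5.819839 rad; φ = atan2(cos β − cos α, d + sin α − sin β) = 1.199359 rad; t = (φ − α + p/2) mod 2π = 5.928106 rad, q = (β − α − t + p) mod 2π = 2.624918 rad → L = 7.19·(5.928106 + 5.819839 + 2.624918) = 7.19·14.372863 = 103.340883 m
Shortest: RLR with L = 30.062963 m ≈ 30.0630 m

30.0630 m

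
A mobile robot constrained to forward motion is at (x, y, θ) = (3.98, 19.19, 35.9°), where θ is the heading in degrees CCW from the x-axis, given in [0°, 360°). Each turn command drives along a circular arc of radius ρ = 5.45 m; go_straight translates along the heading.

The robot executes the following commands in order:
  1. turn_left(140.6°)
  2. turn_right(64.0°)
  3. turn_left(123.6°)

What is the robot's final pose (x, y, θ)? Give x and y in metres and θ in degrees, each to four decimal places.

set_pose: (x, y, θ) = (3.9800, 19.1900, 35.9000°), ρ = 5.45
turn_left(140.6°): centre at ρ to the left, rotate +140.6° → (1.1170, 29.0446, 176.5000°)
turn_right(64.0°): centre at ρ to the right, rotate −64.0° → (-3.5854, 32.3988, 112.5000°)
turn_left(123.6°): centre at ρ to the left, rotate +123.6° → (-13.1442, 33.3529, 236.1000°)

(-13.1442, 33.3529, 236.1000°)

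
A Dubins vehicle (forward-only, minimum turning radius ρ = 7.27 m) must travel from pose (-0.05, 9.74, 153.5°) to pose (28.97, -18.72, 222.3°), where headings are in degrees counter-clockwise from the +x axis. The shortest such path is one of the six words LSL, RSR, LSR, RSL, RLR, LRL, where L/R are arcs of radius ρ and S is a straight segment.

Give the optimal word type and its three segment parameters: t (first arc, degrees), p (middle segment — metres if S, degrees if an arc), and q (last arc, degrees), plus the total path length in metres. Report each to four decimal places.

LSR: t = 202.3250°, p = 28.5053 m, q = 133.5250°, L = 71.1197 m

Let ψ = atan2(Δy, Δx) = atan2(-28.46, 29.02) = -44.4418° be the start→goal bearing.
Normalize: d = |goal − start| / ρ = 40.646427/7.27 = 5.590980, α = (θ_start − ψ) mod 360° = 197.9418° = 3.454736 rad, β = (θ_goal − ψ) mod 360° = 266.7418° = 4.655523 rad.
Common terms: sin α = -0.308051, cos α = -0.951370, sin β = -0.998384, cos β = -0.056835, cos(α−β) = 0.361625, d² = 31.259061. Work in radians in the unit-radius frame; every candidate has L = ρ·(t + p + q).
LSL: p² = 2 + d² − 2cos(α−β) + 2d(sin α − sin β) = 40.255083; p = √p² = 6.344689; φ = atan2(cos β − cos α, d + sin α − sin β) = 0.141461 rad; t = (φ − α) mod 2π = 2.969910 rad, q = (β − φ) mod 2π = 4.514062 rad → L = 7.27·(2.969910 + 6.344689 + 4.514062) = 7.27·13.828661 = 100.534367 m
RSR: p² = 2 + d² − 2cos(α−β) + 2d(sin β − sin α) = 24.816540; p = √p² = 4.981620; φ = atan2(cos α − cos β, d − sin α + sin β) = -0.180546 rad; t = (α − φ) mod 2π = 3.635283 rad, q = (φ − β) mod 2π = 1.447116 rad → L = 7.27·(3.635283 + 4.981620 + 1.447116) = 7.27·10.064019 = 73.165418 m
LSR: p² = d² − 2 + 2cos(α−β) + 2d(sin α + sin β) = 15.373810; p = √p² = 3.920945; φ = atan2(−cos α − cos β, d + sin α + sin β) − atan2(−2, p) = 0.702788 rad; t = (φ − α) mod 2π = 3.531237 rad, q = (φ − β) mod 2π = 2.330450 rad → L = 7.27·(3.531237 + 3.920945 + 2.330450) = 7.27·9.782632 = 71.119732 m
RSL: p² = d² − 2 + 2cos(α−β) − 2d(sin α + sin β) = 44.590809; p = √p² = 6.677635; φ = atan2(cos α + cos β, d − sin α − sin β) − atan2(2, p) = -0.436148 rad; t = (α − φ) mod 2π = 3.890885 rad, q = (β − φ) mod 2π = 5.091671 rad → L = 7.27·(3.890885 + 6.677635 + 5.091671) = 7.27·15.660191 = 113.849586 m
RLR: c = (6 − d² + 2cos(α−β) + 2d(sin α − sin β))/8 = -2.102067, |c| > 1 → infeasible
LRL: c = (6 − d² + 2cos(α−β) − 2d(sin α − sin β))/8 = -4.031885, |c| > 1 → infeasible
Shortest: LSR with L = 71.119732 m ≈ 71.1197 m
Convert LSR to answer units (arcs ×180/π): t = 3.531237·180/π = 202.3250°, p = ρ·p = 7.27·3.920945 = 28.5053 m, q = 2.330450·180/π = 133.5250°, L = 71.1197 m.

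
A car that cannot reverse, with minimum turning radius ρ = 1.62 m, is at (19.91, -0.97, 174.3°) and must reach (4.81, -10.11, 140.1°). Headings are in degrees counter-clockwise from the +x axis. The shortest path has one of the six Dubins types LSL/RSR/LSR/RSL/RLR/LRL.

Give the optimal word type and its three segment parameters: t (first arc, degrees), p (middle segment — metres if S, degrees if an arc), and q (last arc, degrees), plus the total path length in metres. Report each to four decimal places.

LSR: t = 42.2937°, p = 14.9069 m, q = 76.4937°, L = 18.2655 m

Let ψ = atan2(Δy, Δx) = atan2(-9.14, -15.10) = -148.8136° be the start→goal bearing.
Normalize: d = |goal − start| / ρ = 17.650768/1.62 = 10.895536, α = (θ_start − ψ) mod 360° = 323.1136° = 5.639396 rad, β = (θ_goal − ψ) mod 360° = 288.9136° = 5.042493 rad.
Common terms: sin α = -0.600231, cos α = 0.799827, sin β = -0.946009, cos β = 0.324141, cos(α−β) = 0.827081, d² = 118.712696. Work in radians in the unit-radius frame; every candidate has L = ρ·(t + p + q).
LSL: p² = 2 + d² − 2cos(α−β) + 2d(sin α − sin β) = 126.593403; p = √p² = 11.251373; φ = atan2(cos β − cos α, d + sin α − sin β) = -0.042291 rad; t = (φ − α) mod 2π = 0.601499 rad, q = (β − φ) mod 2π = 5.084784 rad → L = 1.62·(0.601499 + 11.251373 + 5.084784) = 1.62·16.937656 = 27.439003 m
RSR: p² = 2 + d² − 2cos(α−β) + 2d(sin β − sin α) = 111.523667; p = √p² = 10.560477; φ = atan2(cos α − cos β, d − sin α + sin β) = 0.045059 rad; t = (α − φ) mod 2π = 5.594336 rad, q = (φ − β) mod 2π = 1.285752 rad → L = 1.62·(5.594336 + 10.560477 + 1.285752) = 1.62·17.440565 = 28.253715 m
LSR: p² = d² − 2 + 2cos(α−β) + 2d(sin α + sin β) = 84.672641; p = √p² = 9.201774; φ = atan2(−cos α − cos β, d + sin α + sin β) − atan2(−2, p) = 0.094375 rad; t = (φ − α) mod 2π = 0.738165 rad, q = (φ − β) mod 2π = 1.335068 rad → L = 1.62·(0.738165 + 9.201774 + 1.335068) = 1.62·11.275007 = 18.265511 m
RSL: p² = d² − 2 + 2cos(α−β) − 2d(sin α + sin β) = 152.061074; p = √p² = 12.331305; φ = atan2(cos α + cos β, d − sin α − sin β) − atan2(2, p) = -0.070695 rad; t = (α − φ) mod 2π = 5.710091 rad, q = (β − φ) mod 2π = 5.113188 rad → L = 1.62·(5.710091 + 12.331305 + 5.113188) = 1.62·23.154583 = 37.510425 m
RLR: c = (6 − d² + 2cos(α−β) + 2d(sin α − sin β))/8 = -12.940458, |c| > 1 → infeasible
LRL: c = (6 − d² + 2cos(α−β) − 2d(sin α − sin β))/8 = -14.824175, |c| > 1 → infeasible
Shortest: LSR with L = 18.265511 m ≈ 18.2655 m
Convert LSR to answer units (arcs ×180/π): t = 0.738165·180/π = 42.2937°, p = ρ·p = 1.62·9.201774 = 14.9069 m, q = 1.335068·180/π = 76.4937°, L = 18.2655 m.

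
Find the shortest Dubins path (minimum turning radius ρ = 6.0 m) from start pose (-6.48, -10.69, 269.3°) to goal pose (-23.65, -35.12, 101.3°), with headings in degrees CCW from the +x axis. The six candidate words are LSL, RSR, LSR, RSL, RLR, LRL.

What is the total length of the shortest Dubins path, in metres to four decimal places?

Let ψ = atan2(Δy, Δx) = atan2(-24.43, -17.17) = -125.1005° be the start→goal bearing.
Normalize: d = |goal − start| / ρ = 29.860238/6.0 = 4.976706, α = (θ_start − ψ) mod 360° = 34.4005° = 0.600402 rad, β = (θ_goal − ψ) mod 360° = 226.4005° = 3.951434 rad.
Common terms: sin α = 0.564974, cos α = 0.825109, sin β = -0.724178, cos β = -0.689613, cos(α−β) = -0.978148, d² = 24.767606. Work in radians in the unit-radius frame; every candidate has L = ρ·(t + p + q).
LSL: p² = 2 + d² − 2cos(α−β) + 2d(sin α − sin β) = 41.555359; p = √p² = 6.446345; φ = atan2(cos β − cos α, d + sin α − sin β) = -0.237192 rad; t = (φ − α) mod 2π = 5.445592 rad, q = (β − φ) mod 2π = 4.188625 rad → L = 6.0·(5.445592 + 6.446345 + 4.188625) = 6.0·16.080562 = 96.483373 m
RSR: p² = 2 + d² − 2cos(α−β) + 2d(sin β − sin α) = 15.892442; p = √p² = 3.986533; φ = atan2(cos α − cos β, d − sin α + sin β) = 0.389753 rad; t = (α − φ) mod 2π = 0.210649 rad, q = (φ − β) mod 2π = 2.721504 rad → L = 6.0·(0.210649 + 3.986533 + 2.721504) = 6.0·6.918686 = 41.512115 m
LSR: p² = d² − 2 + 2cos(α−β) + 2d(sin α + sin β) = 19.226690; p = √p² = 4.384825; φ = atan2(−cos α − cos β, d + sin α + sin β) − atan2(−2, p) = 0.399812 rad; t = (φ − α) mod 2π = 6.082596 rad, q = (φ − β) mod 2π = 2.731564 rad → L = 6.0·(6.082596 + 4.384825 + 2.731564) = 6.0·13.198984 = 79.193907 m
RSL: p² = d² − 2 + 2cos(α−β) − 2d(sin α + sin β) = 22.395931; p = √p² = 4.732434; φ = atan2(cos α + cos β, d − sin α − sin β) − atan2(2, p) = -0.373473 rad; t = (α − φ) mod 2π = 0.973875 rad, q = (β − φ) mod 2π = 4.324907 rad → L = 6.0·(0.973875 + 4.732434 + 4.324907) = 6.0·10.031216 = 60.187298 m
RLR: c = (6 − d² + 2cos(α−β) + 2d(sin α − sin β))/8 = -0.986555; p = 2π − arccos c = 3.305757 rad; φ = atan2(cos α − cos β, d − sin α + sin β) = 0.389753 rad; t = (α − φ + p/2) mod 2π = 1.863527 rad, q = (α − β − t + p) mod 2π = 4.374383 rad → L = 6.0·(1.863527 + 3.305757 + 4.374383) = 6.0·9.543667 = 57.262001 m
LRL: c = (6 − d² + 2cos(α−β) − 2d(sin α − sin β))/8 = -4.194420, |c| > 1 → infeasible
Shortest: RSR with L = 41.512115 m ≈ 41.5121 m

41.5121 m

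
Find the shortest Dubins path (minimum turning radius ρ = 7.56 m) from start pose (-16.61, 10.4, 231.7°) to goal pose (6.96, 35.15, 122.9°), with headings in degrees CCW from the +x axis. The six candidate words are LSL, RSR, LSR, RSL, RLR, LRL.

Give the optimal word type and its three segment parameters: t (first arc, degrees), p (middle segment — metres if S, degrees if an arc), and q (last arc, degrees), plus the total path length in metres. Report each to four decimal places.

Let ψ = atan2(Δy, Δx) = atan2(24.75, 23.57) = 46.3989° be the start→goal bearing.
Normalize: d = |goal − start| / ρ = 34.177586/7.56 = 4.520845, α = (θ_start − ψ) mod 360° = 185.3011° = 3.234114 rad, β = (θ_goal − ψ) mod 360° = 76.5011° = 1.335196 rad.
Common terms: sin α = -0.092389, cos α = -0.995723, sin β = 0.972374, cos β = 0.233427, cos(α−β) = -0.322266, d² = 20.438037. Work in radians in the unit-radius frame; every candidate has L = ρ·(t + p + q).
LSL: p² = 2 + d² − 2cos(α−β) + 2d(sin α − sin β) = 13.455305; p = √p² = 3.668147; φ = atan2(cos β − cos α, d + sin α − sin β) = 0.341698 rad; t = (φ − α) mod 2π = 3.390769 rad, q = (β − φ) mod 2π = 0.993498 rad → L = 7.56·(3.390769 + 3.668147 + 0.993498) = 7.56·8.052414 = 60.876253 m
RSR: p² = 2 + d² − 2cos(α−β) + 2d(sin β − sin α) = 32.709832; p = √p² = 5.719251; φ = atan2(cos α − cos β, d − sin α + sin β) = -0.216604 rad; t = (α − φ) mod 2π = 3.450718 rad, q = (φ − β) mod 2π = 4.731385 rad → L = 7.56·(3.450718 + 5.719251 + 4.731385) = 7.56·13.901355 = 105.094240 m
LSR: p² = d² − 2 + 2cos(α−β) + 2d(sin α + sin β) = 25.750056; p = √p² = 5.074451; φ = atan2(−cos α − cos β, d + sin α + sin β) − atan2(−2, p) = 0.515655 rad; t = (φ − α) mod 2π = 3.564726 rad, q = (φ − β) mod 2π = 5.463644 rad → L = 7.56·(3.564726 + 5.074451 + 5.463644) = 7.56·14.102822 = 106.617334 m
RSL: p² = d² − 2 + 2cos(α−β) − 2d(sin α + sin β) = 9.836956; p = √p² = 3.136392; φ = atan2(cos α + cos β, d − sin α − sin β) − atan2(2, p) = -0.774053 rad; t = (α − φ) mod 2π = 4.008167 rad, q = (β − φ) mod 2π = 2.109249 rad → L = 7.56·(4.008167 + 3.136392 + 2.109249) = 7.56·9.253809 = 69.958795 m
RLR: c = (6 − d² + 2cos(α−β) + 2d(sin α − sin β))/8 = -3.088729, |c| > 1 → infeasible
LRL: c = (6 − d² + 2cos(α−β) − 2d(sin α − sin β))/8 = -0.681913; p = 2π − arccos c = 3.962014 rad; φ = atan2(cos β − cos α, d + sin α − sin β) = 0.341698 rad; t = (φ − α + p/2) mod 2π = 5.371776 rad, q = (β − α − t + p) mod 2π = 2.974505 rad → L = 7.56·(5.371776 + 3.962014 + 2.974505) = 7.56·12.308295 = 93.050710 m
Shortest: LSL with L = 60.876253 m ≈ 60.8763 m
Convert LSL to answer units (arcs ×180/π): t = 3.390769·180/π = 194.2768°, p = ρ·p = 7.56·3.668147 = 27.7312 m, q = 0.993498·180/π = 56.9232°, L = 60.8763 m.

LSL: t = 194.2768°, p = 27.7312 m, q = 56.9232°, L = 60.8763 m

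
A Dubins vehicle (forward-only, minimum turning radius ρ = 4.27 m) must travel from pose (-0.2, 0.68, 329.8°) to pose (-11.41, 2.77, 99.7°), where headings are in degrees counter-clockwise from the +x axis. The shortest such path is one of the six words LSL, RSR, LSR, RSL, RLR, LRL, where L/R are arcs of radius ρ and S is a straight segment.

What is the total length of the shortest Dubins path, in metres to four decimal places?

Let ψ = atan2(Δy, Δx) = atan2(2.09, -11.21) = 169.4390° be the start→goal bearing.
Normalize: d = |goal − start| / ρ = 11.403166/4.27 = 2.670531, α = (θ_start − ψ) mod 360° = 160.3610° = 2.798828 rad, β = (θ_goal − ψ) mod 360° = 290.2610° = 5.066010 rad.
Common terms: sin α = 0.336093, cos α = -0.941829, sin β = -0.938125, cos β = 0.346297, cos(α−β) = -0.641450, d² = 7.131734. Work in radians in the unit-radius frame; every candidate has L = ρ·(t + p + q).
LSL: p² = 2 + d² − 2cos(α−β) + 2d(sin α − sin β) = 17.220307; p = √p² = 4.149736; φ = atan2(cos β − cos α, d + sin α − sin β) = 0.315626 rad; t = (φ − α) mod 2π = 3.799984 rad, q = (β − φ) mod 2π = 4.750384 rad → L = 4.27·(3.799984 + 4.149736 + 4.750384) = 4.27·12.700104 = 54.229443 m
RSR: p² = 2 + d² − 2cos(α−β) + 2d(sin β − sin α) = 3.608960; p = √p² = 1.899726; φ = atan2(cos α − cos β, d − sin α + sin β) = -0.745118 rad; t = (α − φ) mod 2π = 3.543946 rad, q = (φ − β) mod 2π = 0.472057 rad → L = 4.27·(3.543946 + 1.899726 + 0.472057) = 4.27·5.915729 = 25.260163 m
LSR: p² = d² − 2 + 2cos(α−β) + 2d(sin α + sin β) = 0.633344; p = √p² = 0.795829; φ = atan2(−cos α − cos β, d + sin α + sin β) − atan2(−2, p) = 1.472413 rad; t = (φ − α) mod 2π = 4.956771 rad, q = (φ − β) mod 2π = 2.689588 rad → L = 4.27·(4.956771 + 0.795829 + 2.689588) = 4.27·8.442188 = 36.048143 m
RSL: p² = d² − 2 + 2cos(α−β) − 2d(sin α + sin β) = 7.064326; p = √p² = 2.657880; φ = atan2(cos α + cos β, d − sin α − sin β) − atan2(2, p) = -0.825093 rad; t = (α − φ) mod 2π = 3.623921 rad, q = (β − φ) mod 2π = 5.891104 rad → L = 4.27·(3.623921 + 2.657880 + 5.891104) = 4.27·12.172905 = 51.978304 m
RLR: c = (6 − d² + 2cos(α−β) + 2d(sin α − sin β))/8 = 0.548880; p = 2π − arccos c = 5.293413 rad; φ = atan2(cos α − cos β, d − sin α + sin β) = -0.745118 rad; t = (α − φ + p/2) mod 2π = 6.190652 rad, q = (α − β − t + p) mod 2π = 3.118763 rad → L = 4.27·(6.190652 + 5.293413 + 3.118763) = 4.27·14.602828 = 62.354076 m
LRL: c = (6 − d² + 2cos(α−β) − 2d(sin α − sin β))/8 = -1.152538, |c| > 1 → infeasible
Shortest: RSR with L = 25.260163 m ≈ 25.2602 m

25.2602 m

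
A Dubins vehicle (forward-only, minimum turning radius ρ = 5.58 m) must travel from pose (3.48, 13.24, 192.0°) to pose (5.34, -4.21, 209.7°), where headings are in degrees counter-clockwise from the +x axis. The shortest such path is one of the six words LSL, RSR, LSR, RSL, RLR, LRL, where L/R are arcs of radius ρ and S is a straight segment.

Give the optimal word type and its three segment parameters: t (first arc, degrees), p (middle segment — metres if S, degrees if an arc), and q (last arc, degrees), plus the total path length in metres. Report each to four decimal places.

RLR: t = 47.1649°, p = 251.9507°, q = 187.0858°, L = 47.3508 m

Let ψ = atan2(Δy, Δx) = atan2(-17.45, 1.86) = -83.9158° be the start→goal bearing.
Normalize: d = |goal − start| / ρ = 17.548849/5.58 = 3.144955, α = (θ_start − ψ) mod 360° = 275.9158° = 4.815639 rad, β = (θ_goal − ψ) mod 360° = 293.6158° = 5.124562 rad.
Common terms: sin α = -0.994674, cos α = 0.103067, sin β = -0.916252, cos β = 0.400602, cos(α−β) = 0.952661, d² = 9.890742. Work in radians in the unit-radius frame; every candidate has L = ρ·(t + p + q).
LSL: p² = 2 + d² − 2cos(α−β) + 2d(sin α − sin β) = 9.492151; p = √p² = 3.080933; φ = atan2(cos β − cos α, d + sin α − sin β) = 0.096724 rad; t = (φ − α) mod 2π = 1.564270 rad, q = (β − φ) mod 2π = 5.027839 rad → L = 5.58·(1.564270 + 3.080933 + 5.027839) = 5.58·9.673042 = 53.975574 m
RSR: p² = 2 + d² − 2cos(α−β) + 2d(sin β − sin α) = 10.478687; p = √p² = 3.237080; φ = atan2(cos α − cos β, d − sin α + sin β) = -0.092045 rad; t = (α − φ) mod 2π = 4.907684 rad, q = (φ − β) mod 2π = 1.066578 rad → L = 5.58·(4.907684 + 3.237080 + 1.066578) = 5.58·9.211342 = 51.399289 m
LSR: p² = d² − 2 + 2cos(α−β) + 2d(sin α + sin β) = -2.223492 < 0 → infeasible
RSL: p² = d² − 2 + 2cos(α−β) − 2d(sin α + sin β) = 21.815622; p = √p² = 4.670720; φ = atan2(cos α + cos β, d − sin α − sin β) − atan2(2, p) = -0.305285 rad; t = (α − φ) mod 2π = 5.120924 rad, q = (β − φ) mod 2π = 5.429847 rad → L = 5.58·(5.120924 + 4.670720 + 5.429847) = 5.58·15.221491 = 84.935920 m
RLR: c = (6 − d² + 2cos(α−β) + 2d(sin α − sin β))/8 = -0.309836; p = 2π − arccos c = 4.397369 rad; φ = atan2(cos α − cos β, d − sin α + sin β) = -0.092045 rad; t = (α − φ + p/2) mod 2π = 0.823183 rad, q = (α − β − t + p) mod 2π = 3.265263 rad → L = 5.58·(0.823183 + 4.397369 + 3.265263) = 5.58·8.485814 = 47.350841 m
LRL: c = (6 − d² + 2cos(α−β) − 2d(sin α − sin β))/8 = -0.186519; p = 2π − arccos c = 4.524771 rad; φ = atan2(cos β − cos α, d + sin α − sin β) = 0.096724 rad; t = (φ − α + p/2) mod 2π = 3.826656 rad, q = (β − α − t + p) mod 2π = 1.007039 rad → L = 5.58·(3.826656 + 4.524771 + 1.007039) = 5.58·9.358466 = 52.220240 m
Shortest: RLR with L = 47.350841 m ≈ 47.3508 m
Convert RLR to answer units (arcs ×180/π): t = 0.823183·180/π = 47.1649°, p = 4.397369·180/π = 251.9507°, q = 3.265263·180/π = 187.0858°, L = 47.3508 m.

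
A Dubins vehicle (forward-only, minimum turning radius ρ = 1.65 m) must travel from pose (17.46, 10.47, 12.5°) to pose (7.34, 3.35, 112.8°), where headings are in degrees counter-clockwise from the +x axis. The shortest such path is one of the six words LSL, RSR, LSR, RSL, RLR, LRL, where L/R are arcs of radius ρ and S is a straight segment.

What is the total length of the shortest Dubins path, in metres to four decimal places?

17.6732 m

Let ψ = atan2(Δy, Δx) = atan2(-7.12, -10.12) = -144.8714° be the start→goal bearing.
Normalize: d = |goal − start| / ρ = 12.373714/1.65 = 7.499221, α = (θ_start − ψ) mod 360° = 157.3714° = 2.746649 rad, β = (θ_goal − ψ) mod 360° = 257.6714° = 4.497215 rad.
Common terms: sin α = 0.384756, cos α = -0.923018, sin β = -0.976939, cos β = -0.213518, cos(α−β) = -0.178802, d² = 56.238310. Work in radians in the unit-radius frame; every candidate has L = ρ·(t + p + q).
LSL: p² = 2 + d² − 2cos(α−β) + 2d(sin α − sin β) = 79.019218; p = √p² = 8.889275; φ = atan2(cos β − cos α, d + sin α − sin β) = 0.079900 rad; t = (φ − α) mod 2π = 3.616436 rad, q = (β − φ) mod 2π = 4.417314 rad → L = 1.65·(3.616436 + 8.889275 + 4.417314) = 1.65·16.923026 = 27.922993 m
RSR: p² = 2 + d² − 2cos(α−β) + 2d(sin β − sin α) = 38.172612; p = √p² = 6.178399; φ = atan2(cos α − cos β, d − sin α + sin β) = -0.115090 rad; t = (α − φ) mod 2π = 2.861739 rad, q = (φ − β) mod 2π = 1.670881 rad → L = 1.65·(2.861739 + 6.178399 + 1.670881) = 1.65·10.711019 = 17.673181 m
LSR: p² = d² − 2 + 2cos(α−β) + 2d(sin α + sin β) = 44.998879; p = √p² = 6.708120; φ = atan2(−cos α − cos β, d + sin α + sin β) − atan2(−2, p) = 0.452841 rad; t = (φ − α) mod 2π = 3.989377 rad, q = (φ − β) mod 2π = 2.238812 rad → L = 1.65·(3.989377 + 6.708120 + 2.238812) = 1.65·12.936309 = 21.344911 m
RSL: p² = d² − 2 + 2cos(α−β) − 2d(sin α + sin β) = 62.762533; p = √p² = 7.922281; φ = atan2(cos α + cos β, d − sin α − sin β) − atan2(2, p) = -0.386835 rad; t = (α − φ) mod 2π = 3.133484 rad, q = (β − φ) mod 2π = 4.884049 rad → L = 1.65·(3.133484 + 7.922281 + 4.884049) = 1.65·15.939814 = 26.300694 m
RLR: c = (6 − d² + 2cos(α−β) + 2d(sin α − sin β))/8 = -3.771577, |c| > 1 → infeasible
LRL: c = (6 − d² + 2cos(α−β) − 2d(sin α − sin β))/8 = -8.877402, |c| > 1 → infeasible
Shortest: RSR with L = 17.673181 m ≈ 17.6732 m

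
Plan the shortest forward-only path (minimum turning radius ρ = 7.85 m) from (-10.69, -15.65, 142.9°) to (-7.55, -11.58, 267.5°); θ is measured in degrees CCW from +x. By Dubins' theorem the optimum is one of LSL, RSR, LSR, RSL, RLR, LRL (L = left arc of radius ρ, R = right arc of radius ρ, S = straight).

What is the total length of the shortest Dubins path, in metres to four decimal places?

46.4586 m

Let ψ = atan2(Δy, Δx) = atan2(4.07, 3.14) = 52.3499° be the start→goal bearing.
Normalize: d = |goal − start| / ρ = 5.140477/7.85 = 0.654838, α = (θ_start − ψ) mod 360° = 90.5501° = 1.580398 rad, β = (θ_goal − ψ) mod 360° = 215.1501° = 3.755078 rad.
Common terms: sin α = 0.999954, cos α = -0.009602, sin β = -0.575721, cos β = -0.817646, cos(α−β) = -0.567844, d² = 0.428813. Work in radians in the unit-radius frame; every candidate has L = ρ·(t + p + q).
LSL: p² = 2 + d² − 2cos(α−β) + 2d(sin α − sin β) = 5.628123; p = √p² = 2.372367; φ = atan2(cos β − cos α, d + sin α − sin β) = -0.347562 rad; t = (φ − α) mod 2π = 4.355225 rad, q = (β − φ) mod 2π = 4.102641 rad → L = 7.85·(4.355225 + 2.372367 + 4.102641) = 7.85·10.830232 = 85.017322 m
RSR: p² = 2 + d² − 2cos(α−β) + 2d(sin β − sin α) = 1.500877; p = √p² = 1.225103; φ = atan2(cos α − cos β, d − sin α + sin β) = 2.421342 rad; t = (α − φ) mod 2π = 5.442241 rad, q = (φ − β) mod 2π = 4.949449 rad → L = 7.85·(5.442241 + 1.225103 + 4.949449) = 7.85·11.616793 = 91.191827 m
LSR: p² = d² − 2 + 2cos(α−β) + 2d(sin α + sin β) = -2.151268 < 0 → infeasible
RSL: p² = d² − 2 + 2cos(α−β) − 2d(sin α + sin β) = -3.262482 < 0 → infeasible
RLR: c = (6 − d² + 2cos(α−β) + 2d(sin α − sin β))/8 = 0.812390; p = 2π − arccos c = 5.660629 rad; φ = atan2(cos α − cos β, d − sin α + sin β) = 2.421342 rad; t = (α − φ + p/2) mod 2π = 1.989370 rad, q = (α − β − t + p) mod 2π = 1.496578 rad → L = 7.85·(1.989370 + 5.660629 + 1.496578) = 7.85·9.146577 = 71.800632 m
LRL: c = (6 − d² + 2cos(α−β) − 2d(sin α − sin β))/8 = 0.296485; p = 2π − arccos c = 5.013399 rad; φ = atan2(cos β − cos α, d + sin α − sin β) = -0.347562 rad; t = (φ − α + p/2) mod 2π = 0.578739 rad, q = (β − α − t + p) mod 2π = 0.326155 rad → L = 7.85·(0.578739 + 5.013399 + 0.326155) = 7.85·5.918292 = 46.458594 m
Shortest: LRL with L = 46.458594 m ≈ 46.4586 m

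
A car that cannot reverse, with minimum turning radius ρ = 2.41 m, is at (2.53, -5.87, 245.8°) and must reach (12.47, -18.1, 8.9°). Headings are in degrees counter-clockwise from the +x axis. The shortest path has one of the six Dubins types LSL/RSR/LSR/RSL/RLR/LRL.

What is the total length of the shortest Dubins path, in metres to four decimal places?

16.7027 m

Let ψ = atan2(Δy, Δx) = atan2(-12.23, 9.94) = -50.8973° be the start→goal bearing.
Normalize: d = |goal − start| / ρ = 15.759965/2.41 = 6.539405, α = (θ_start − ψ) mod 360° = 296.6973° = 5.178345 rad, β = (θ_goal − ψ) mod 360° = 59.7973° = 1.043660 rad.
Common terms: sin α = -0.893392, cos α = 0.449277, sin β = 0.864251, cos β = 0.503060, cos(α−β) = -0.546102, d² = 42.763813. Work in radians in the unit-radius frame; every candidate has L = ρ·(t + p + q).
LSL: p² = 2 + d² − 2cos(α−β) + 2d(sin α − sin β) = 22.868130; p = √p² = 4.782063; φ = atan2(cos β − cos α, d + sin α − sin β) = 0.011247 rad; t = (φ − α) mod 2π = 1.116087 rad, q = (β − φ) mod 2π = 1.032413 rad → L = 2.41·(1.116087 + 4.782063 + 1.032413) = 2.41·6.930564 = 16.702658 m
RSR: p² = 2 + d² − 2cos(α−β) + 2d(sin β − sin α) = 68.843903; p = √p² = 8.297223; φ = atan2(cos α − cos β, d − sin α + sin β) = -0.006482 rad; t = (α − φ) mod 2π = 5.184827 rad, q = (φ − β) mod 2π = 5.233043 rad → L = 2.41·(5.184827 + 8.297223 + 5.233043) = 2.41·18.715093 = 45.103374 m
LSR: p² = d² − 2 + 2cos(α−β) + 2d(sin α + sin β) = 39.290478; p = √p² = 6.268212; φ = atan2(−cos α − cos β, d + sin α + sin β) − atan2(−2, p) = 0.163607 rad; t = (φ − α) mod 2π = 1.268447 rad, q = (φ − β) mod 2π = 5.403132 rad → L = 2.41·(1.268447 + 6.268212 + 5.403132) = 2.41·12.939791 = 31.184897 m
RSL: p² = d² − 2 + 2cos(α−β) − 2d(sin α + sin β) = 40.052739; p = √p² = 6.328723; φ = atan2(cos α + cos β, d − sin α − sin β) − atan2(2, p) = -0.162107 rad; t = (α − φ) mod 2π = 5.340452 rad, q = (β − φ) mod 2π = 1.205767 rad → L = 2.41·(5.340452 + 6.328723 + 1.205767) = 2.41·12.874942 = 31.028611 m
RLR: c = (6 − d² + 2cos(α−β) + 2d(sin α − sin β))/8 = -7.605488, |c| > 1 → infeasible
LRL: c = (6 − d² + 2cos(α−β) − 2d(sin α − sin β))/8 = -1.858516, |c| > 1 → infeasible
Shortest: LSL with L = 16.702658 m ≈ 16.7027 m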